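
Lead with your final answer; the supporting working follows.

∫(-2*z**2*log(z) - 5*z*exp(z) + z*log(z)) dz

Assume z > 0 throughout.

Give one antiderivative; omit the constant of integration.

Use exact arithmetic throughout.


The answer is -2*z**3*log(z)/3 + 2*z**3/9 + z**2*log(z)/2 - z**2/4 - 5*z*exp(z) + 5*exp(z).
Step 1. Rewrite: now ∫(-5*z*exp(z)) dz + ∫(z*log(z)) dz + ∫(-2*z**2*log(z)) dz.
Step 2. Integrate ∫(-2*z**2*log(z)) dz by parts with u = log(z), dv = (-2*z**2) dz, so v = -2*z**3/3 [assuming z > 0]: now -2*z**3*log(z)/3 + ∫(2*z**2/3) dz + ∫(-5*z*exp(z)) dz + ∫(z*log(z)) dz.
Step 3. Evaluate the standard form: now -2*z**3*log(z)/3 + 2*z**3/9 + ∫(-5*z*exp(z)) dz + ∫(z*log(z)) dz.
Step 4. Integrate ∫(-5*z*exp(z)) dz by parts with u = z, dv = (-5*exp(z)) dz, so v = -5*exp(z): now -2*z**3*log(z)/3 + 2*z**3/9 - 5*z*exp(z) + ∫(z*log(z)) dz + ∫(5*exp(z)) dz.
Step 5. Evaluate the standard form: now -2*z**3*log(z)/3 + 2*z**3/9 - 5*z*exp(z) + 5*exp(z) + ∫(z*log(z)) dz.
Step 6. Integrate ∫(z*log(z)) dz by parts with u = log(z), dv = (z) dz, so v = z**2/2 [assuming z > 0]: now -2*z**3*log(z)/3 + 2*z**3/9 + z**2*log(z)/2 - 5*z*exp(z) + 5*exp(z) + ∫(-z/2) dz.
Step 7. Evaluate the standard form: now -2*z**3*log(z)/3 + 2*z**3/9 + z**2*log(z)/2 - z**2/4 - 5*z*exp(z) + 5*exp(z).
Answer: -2*z**3*log(z)/3 + 2*z**3/9 + z**2*log(z)/2 - z**2/4 - 5*z*exp(z) + 5*exp(z).


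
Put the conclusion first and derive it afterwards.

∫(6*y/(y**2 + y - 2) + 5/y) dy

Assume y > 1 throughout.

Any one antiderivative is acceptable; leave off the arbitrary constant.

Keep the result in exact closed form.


The answer is 5*log(y) + 2*log(y - 1) + 4*log(y + 2).
Step 1. Rewrite: now ∫(5/y) dy + ∫(6*y/(y**2 + y - 2)) dy.
Step 2. Evaluate the standard form [assuming y > 0]: now 5*log(y) + ∫(6*y/(y**2 + y - 2)) dy.
Step 3. Decompose ∫(6*y/(y**2 + y - 2)) dy by partial fractions, 6*y/(y**2 + y - 2) = 4/(y + 2) + 2/(y - 1): now 5*log(y) + ∫(2/(y - 1)) dy + ∫(4/(y + 2)) dy.
Step 4. Evaluate the standard form [assuming y > -2]: now 5*log(y) + 4*log(y + 2) + ∫(2/(y - 1)) dy.
Step 5. Evaluate the standard form [assuming y > 1]: now 5*log(y) + 2*log(y - 1) + 4*log(y + 2).
Answer: 5*log(y) + 2*log(y - 1) + 4*log(y + 2).


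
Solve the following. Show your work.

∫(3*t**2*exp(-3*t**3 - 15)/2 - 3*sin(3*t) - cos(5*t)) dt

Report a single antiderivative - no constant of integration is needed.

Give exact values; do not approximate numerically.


Step 1. Rewrite: now ∫(3*t**2*exp(-3*t**3 - 15)/2) dt + ∫(-3*sin(3*t)) dt + ∫(-cos(5*t)) dt.
Step 2. Evaluate the standard form: now -sin(5*t)/5 + ∫(3*t**2*exp(-3*t**3 - 15)/2) dt + ∫(-3*sin(3*t)) dt.
Step 3. Substitute u = t**3 + 5, turning ∫(3*t**2*exp(-3*t**3 - 15)/2) dt into ∫(exp(-3*u)/2) du: now -sin(5*t)/5 + ∫(exp(-3*u)/2) du + ∫(-3*sin(3*t)) dt.
Step 4. Evaluate the standard form: now -sin(5*t)/5 + ∫(-3*sin(3*t)) dt - exp(-3*u)/6.
Step 5. Substitute back u = t**3 + 5: now -exp(-3*t**3 - 15)/6 - sin(5*t)/5 + ∫(-3*sin(3*t)) dt.
Step 6. Evaluate the standard form: now -exp(-3*t**3 - 15)/6 - sin(5*t)/5 + cos(3*t).
Answer: -exp(-3*t**3 - 15)/6 - sin(5*t)/5 + cos(3*t).


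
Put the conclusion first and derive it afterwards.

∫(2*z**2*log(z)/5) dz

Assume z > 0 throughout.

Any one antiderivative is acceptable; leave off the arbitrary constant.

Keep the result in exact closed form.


The answer is 2*z**3*log(z)/15 - 2*z**3/45.
Step 1. Integrate ∫(2*z**2*log(z)/5) dz by parts with u = log(z), dv = (2*z**2/5) dz, so v = 2*z**3/15 [assuming z > 0]: now 2*z**3*log(z)/15 + ∫(-2*z**2/15) dz.
Step 2. Evaluate the standard form: now 2*z**3*log(z)/15 - 2*z**3/45.
Answer: 2*z**3*log(z)/15 - 2*z**3/45.


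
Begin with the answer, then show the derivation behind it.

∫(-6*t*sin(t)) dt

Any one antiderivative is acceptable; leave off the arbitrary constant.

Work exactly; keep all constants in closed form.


The answer is 6*t*cos(t) - 6*sin(t).
Step 1. Integrate ∫(-6*t*sin(t)) dt by parts with u = t, dv = (-6*sin(t)) dt, so v = 6*cos(t): now 6*t*cos(t) + ∫(-6*cos(t)) dt.
Step 2. Evaluate the standard form: now 6*t*cos(t) - 6*sin(t).
Answer: 6*t*cos(t) - 6*sin(t).


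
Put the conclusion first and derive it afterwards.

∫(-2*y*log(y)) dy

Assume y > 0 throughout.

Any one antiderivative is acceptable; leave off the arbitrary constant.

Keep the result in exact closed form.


The answer is -y**2*log(y) + y**2/2.
Step 1. Integrate ∫(-2*y*log(y)) dy by parts with u = log(y), dv = (-2*y) dy, so v = -y**2 [assuming y > 0]: now -y**2*log(y) + ∫(y) dy.
Step 2. Evaluate the standard form: now -y**2*log(y) + y**2/2.
Answer: -y**2*log(y) + y**2/2.


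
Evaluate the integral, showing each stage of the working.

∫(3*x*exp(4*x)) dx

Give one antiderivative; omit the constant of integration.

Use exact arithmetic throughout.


Step 1. Integrate ∫(3*x*exp(4*x)) dx by parts with u = x, dv = (3*exp(4*x)) dx, so v = 3*exp(4*x)/4: now 3*x*exp(4*x)/4 + ∫(-3*exp(4*x)/4) dx.
Step 2. Evaluate the standard form: now 3*x*exp(4*x)/4 - 3*exp(4*x)/16.
Answer: 3*x*exp(4*x)/4 - 3*exp(4*x)/16.


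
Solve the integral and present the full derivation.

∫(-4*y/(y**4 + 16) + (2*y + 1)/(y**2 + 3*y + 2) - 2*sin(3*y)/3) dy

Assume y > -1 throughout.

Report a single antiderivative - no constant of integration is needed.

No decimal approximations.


Step 1. Rewrite: now ∫(-4*y/(y**4 + 16)) dy + ∫((2*y + 1)/(y**2 + 3*y + 2)) dy + ∫(-2*sin(3*y)/3) dy.
Step 2. Substitute u = y**2, turning ∫(-4*y/(y**4 + 16)) dy into ∫(-2/(u**2 + 16)) du: now ∫((2*y + 1)/(y**2 + 3*y + 2)) dy + ∫(-2/(u**2 + 16)) du + ∫(-2*sin(3*y)/3) dy.
Step 3. Evaluate the standard form: now -atan(u/4)/2 + ∫((2*y + 1)/(y**2 + 3*y + 2)) dy + ∫(-2*sin(3*y)/3) dy.
Step 4. Substitute back u = y**2: now -atan(y**2/4)/2 + ∫((2*y + 1)/(y**2 + 3*y + 2)) dy + ∫(-2*sin(3*y)/3) dy.
Step 5. Decompose ∫((2*y + 1)/(y**2 + 3*y + 2)) dy by partial fractions, (2*y + 1)/(y**2 + 3*y + 2) = 3/(y + 2) - 1/(y + 1): now -atan(y**2/4)/2 + ∫(-1/(y + 1)) dy + ∫(3/(y + 2)) dy + ∫(-2*sin(3*y)/3) dy.
Step 6. Evaluate the standard form [assuming y > -1]: now -log(y + 1) - atan(y**2/4)/2 + ∫(3/(y + 2)) dy + ∫(-2*sin(3*y)/3) dy.
Step 7. Evaluate the standard form [assuming y > -2]: now -log(y + 1) + 3*log(y + 2) - atan(y**2/4)/2 + ∫(-2*sin(3*y)/3) dy.
Step 8. Evaluate the standard form: now -log(y + 1) + 3*log(y + 2) + 2*cos(3*y)/9 - atan(y**2/4)/2.
Answer: -log(y + 1) + 3*log(y + 2) + 2*cos(3*y)/9 - atan(y**2/4)/2.


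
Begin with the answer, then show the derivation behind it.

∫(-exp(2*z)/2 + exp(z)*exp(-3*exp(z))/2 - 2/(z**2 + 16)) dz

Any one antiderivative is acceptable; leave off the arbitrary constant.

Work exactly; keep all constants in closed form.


The answer is -exp(2*z)/4 - atan(z/4)/2 - exp(-3*exp(z))/6.
Step 1. Rewrite: now ∫(exp(z)*exp(-3*exp(z))/2) dz + ∫(-2/(z**2 + 16)) dz + ∫(-exp(2*z)/2) dz.
Step 2. Evaluate the standard form: now -exp(2*z)/4 + ∫(exp(z)*exp(-3*exp(z))/2) dz + ∫(-2/(z**2 + 16)) dz.
Step 3. Substitute u = exp(z), turning ∫(exp(z)*exp(-3*exp(z))/2) dz into ∫(exp(-3*u)/2) du: now -exp(2*z)/4 + ∫(-2/(z**2 + 16)) dz + ∫(exp(-3*u)/2) du.
Step 4. Evaluate the standard form: now -exp(2*z)/4 + ∫(-2/(z**2 + 16)) dz - exp(-3*u)/6.
Step 5. Substitute back u = exp(z): now -exp(2*z)/4 + ∫(-2/(z**2 + 16)) dz - exp(-3*exp(z))/6.
Step 6. Evaluate the standard form: now -exp(2*z)/4 - atan(z/4)/2 - exp(-3*exp(z))/6.
Answer: -exp(2*z)/4 - atan(z/4)/2 - exp(-3*exp(z))/6.


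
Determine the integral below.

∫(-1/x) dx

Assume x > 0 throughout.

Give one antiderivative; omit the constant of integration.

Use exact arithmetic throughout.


Answer: -log(x).


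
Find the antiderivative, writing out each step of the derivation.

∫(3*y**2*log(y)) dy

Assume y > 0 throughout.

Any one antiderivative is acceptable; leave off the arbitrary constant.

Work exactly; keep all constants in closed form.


Step 1. Integrate ∫(3*y**2*log(y)) dy by parts with u = log(y), dv = (3*y**2) dy, so v = y**3 [assuming y > 0]: now y**3*log(y) + ∫(-y**2) dy.
Step 2. Evaluate the standard form: now y**3*log(y) - y**3/3.
Answer: y**3*log(y) - y**3/3.


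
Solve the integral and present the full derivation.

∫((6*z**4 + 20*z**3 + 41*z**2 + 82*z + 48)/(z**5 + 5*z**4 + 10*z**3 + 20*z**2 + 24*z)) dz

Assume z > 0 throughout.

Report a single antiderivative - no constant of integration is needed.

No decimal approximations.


Step 1. Decompose ∫((6*z**4 + 20*z**3 + 41*z**2 + 82*z + 48)/(z**5 + 5*z**4 + 10*z**3 + 20*z**2 + 24*z)) dz by partial fractions, (6*z**4 + 20*z**3 + 41*z**2 + 82*z + 48)/(z**5 + 5*z**4 + 10*z**3 + 20*z**2 + 24*z) = 1/(z**2 + 4) + 3/(z + 3) + 1/(z + 2) + 2/z: now ∫(2/z) dz + ∫(1/(z + 2)) dz + ∫(3/(z + 3)) dz + ∫(1/(z**2 + 4)) dz.
Step 2. Evaluate the standard form [assuming z > 0]: now 2*log(z) + ∫(1/(z + 2)) dz + ∫(3/(z + 3)) dz + ∫(1/(z**2 + 4)) dz.
Step 3. Evaluate the standard form [assuming z > -2]: now 2*log(z) + log(z + 2) + ∫(3/(z + 3)) dz + ∫(1/(z**2 + 4)) dz.
Step 4. Evaluate the standard form [assuming z > -3]: now 2*log(z) + log(z + 2) + 3*log(z + 3) + ∫(1/(z**2 + 4)) dz.
Step 5. Evaluate the standard form: now 2*log(z) + log(z + 2) + 3*log(z + 3) + atan(z/2)/2.
Answer: 2*log(z) + log(z + 2) + 3*log(z + 3) + atan(z/2)/2.


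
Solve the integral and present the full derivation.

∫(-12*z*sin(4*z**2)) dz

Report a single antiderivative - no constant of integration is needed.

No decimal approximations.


Step 1. Substitute u = z**2, turning ∫(-12*z*sin(4*z**2)) dz into ∫(-6*sin(4*u)) du: now ∫(-6*sin(4*u)) du.
Step 2. Evaluate the standard form: now 3*cos(4*u)/2.
Step 3. Substitute back u = z**2: now 3*cos(4*z**2)/2.
Answer: 3*cos(4*z**2)/2.


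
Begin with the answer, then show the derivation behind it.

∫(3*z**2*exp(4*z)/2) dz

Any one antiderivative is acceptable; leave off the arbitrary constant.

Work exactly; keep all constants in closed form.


The answer is 3*z**2*exp(4*z)/8 - 3*z*exp(4*z)/16 + 3*exp(4*z)/64.
Step 1. Integrate ∫(3*z**2*exp(4*z)/2) dz by parts with u = z**2, dv = (3*exp(4*z)/2) dz, so v = 3*exp(4*z)/8: now 3*z**2*exp(4*z)/8 + ∫(-3*z*exp(4*z)/4) dz.
Step 2. Integrate ∫(-3*z*exp(4*z)/4) dz by parts with u = z, dv = (-3*exp(4*z)/4) dz, so v = -3*exp(4*z)/16: now 3*z**2*exp(4*z)/8 - 3*z*exp(4*z)/16 + ∫(3*exp(4*z)/16) dz.
Step 3. Evaluate the standard form: now 3*z**2*exp(4*z)/8 - 3*z*exp(4*z)/16 + 3*exp(4*z)/64.
Answer: 3*z**2*exp(4*z)/8 - 3*z*exp(4*z)/16 + 3*exp(4*z)/64.


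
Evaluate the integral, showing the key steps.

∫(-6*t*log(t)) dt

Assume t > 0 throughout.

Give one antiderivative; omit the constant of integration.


Step 1. Integrate ∫(-6*t*log(t)) dt by parts with u = log(t), dv = (-6*t) dt, so v = -3*t**2 [assuming t > 0]: now -3*t**2*log(t) + ∫(3*t) dt.
Step 2. Evaluate the standard form: now -3*t**2*log(t) + 3*t**2/2.
Answer: -3*t**2*log(t) + 3*t**2/2.


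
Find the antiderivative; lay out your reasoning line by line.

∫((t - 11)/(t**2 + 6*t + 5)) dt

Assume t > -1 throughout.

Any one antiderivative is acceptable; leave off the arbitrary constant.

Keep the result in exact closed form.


Step 1. Decompose ∫((t - 11)/(t**2 + 6*t + 5)) dt by partial fractions, (t - 11)/(t**2 + 6*t + 5) = 4/(t + 5) - 3/(t + 1): now ∫(-3/(t + 1)) dt + ∫(4/(t + 5)) dt.
Step 2. Evaluate the standard form [assuming t > -5]: now 4*log(t + 5) + ∫(-3/(t + 1)) dt.
Step 3. Evaluate the standard form [assuming t > -1]: now -3*log(t + 1) + 4*log(t + 5).
Answer: -3*log(t + 1) + 4*log(t + 5).


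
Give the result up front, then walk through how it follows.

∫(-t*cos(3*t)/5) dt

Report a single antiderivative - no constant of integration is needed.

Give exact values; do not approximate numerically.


The answer is -t*sin(3*t)/15 - cos(3*t)/45.
Step 1. Integrate ∫(-t*cos(3*t)/5) dt by parts with u = t, dv = (-cos(3*t)/5) dt, so v = -sin(3*t)/15: now -t*sin(3*t)/15 + ∫(sin(3*t)/15) dt.
Step 2. Evaluate the standard form: now -t*sin(3*t)/15 - cos(3*t)/45.
Answer: -t*sin(3*t)/15 - cos(3*t)/45.


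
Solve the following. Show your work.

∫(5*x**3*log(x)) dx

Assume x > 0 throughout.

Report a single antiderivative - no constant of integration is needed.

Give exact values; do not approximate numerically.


Step 1. Integrate ∫(5*x**3*log(x)) dx by parts with u = log(x), dv = (5*x**3) dx, so v = 5*x**4/4 [assuming x > 0]: now 5*x**4*log(x)/4 + ∫(-5*x**3/4) dx.
Step 2. Evaluate the standard form: now 5*x**4*log(x)/4 - 5*x**4/16.
Answer: 5*x**4*log(x)/4 - 5*x**4/16.


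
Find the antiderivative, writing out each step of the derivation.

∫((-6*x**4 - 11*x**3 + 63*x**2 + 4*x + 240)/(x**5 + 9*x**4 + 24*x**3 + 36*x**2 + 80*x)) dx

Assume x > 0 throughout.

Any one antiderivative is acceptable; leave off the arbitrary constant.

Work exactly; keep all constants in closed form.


Step 1. Decompose ∫((-6*x**4 - 11*x**3 + 63*x**2 + 4*x + 240)/(x**5 + 9*x**4 + 24*x**3 + 36*x**2 + 80*x)) dx by partial fractions, (-6*x**4 - 11*x**3 + 63*x**2 + 4*x + 240)/(x**5 + 9*x**4 + 24*x**3 + 36*x**2 + 80*x) = 3/(x**2 + 4) - 4/(x + 5) - 5/(x + 4) + 3/x: now ∫(3/x) dx + ∫(-5/(x + 4)) dx + ∫(-4/(x + 5)) dx + ∫(3/(x**2 + 4)) dx.
Step 2. Evaluate the standard form [assuming x > -5]: now -4*log(x + 5) + ∫(3/x) dx + ∫(-5/(x + 4)) dx + ∫(3/(x**2 + 4)) dx.
Step 3. Evaluate the standard form [assuming x > -4]: now -5*log(x + 4) - 4*log(x + 5) + ∫(3/x) dx + ∫(3/(x**2 + 4)) dx.
Step 4. Evaluate the standard form [assuming x > 0]: now 3*log(x) - 5*log(x + 4) - 4*log(x + 5) + ∫(3/(x**2 + 4)) dx.
Step 5. Evaluate the standard form: now 3*log(x) - 5*log(x + 4) - 4*log(x + 5) + 3*atan(x/2)/2.
Answer: 3*log(x) - 5*log(x + 4) - 4*log(x + 5) + 3*atan(x/2)/2.


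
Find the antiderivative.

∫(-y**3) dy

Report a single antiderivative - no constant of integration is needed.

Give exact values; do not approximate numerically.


Answer: -y**4/4.


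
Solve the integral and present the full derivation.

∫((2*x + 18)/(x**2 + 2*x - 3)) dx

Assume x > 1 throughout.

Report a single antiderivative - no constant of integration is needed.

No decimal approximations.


Step 1. Decompose ∫((2*x + 18)/(x**2 + 2*x - 3)) dx by partial fractions, (2*x + 18)/(x**2 + 2*x - 3) = -3/(x + 3) + 5/(x - 1): now ∫(5/(x - 1)) dx + ∫(-3/(x + 3)) dx.
Step 2. Evaluate the standard form [assuming x > 1]: now 5*log(x - 1) + ∫(-3/(x + 3)) dx.
Step 3. Evaluate the standard form [assuming x > -3]: now 5*log(x - 1) - 3*log(x + 3).
Answer: 5*log(x - 1) - 3*log(x + 3).


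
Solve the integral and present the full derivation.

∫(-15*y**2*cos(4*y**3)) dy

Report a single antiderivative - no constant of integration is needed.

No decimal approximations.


Step 1. Substitute u = y**3, turning ∫(-15*y**2*cos(4*y**3)) dy into ∫(-5*cos(4*u)) du: now ∫(-5*cos(4*u)) du.
Step 2. Evaluate the standard form: now -5*sin(4*u)/4.
Step 3. Substitute back u = y**3: now -5*sin(4*y**3)/4.
Answer: -5*sin(4*y**3)/4.


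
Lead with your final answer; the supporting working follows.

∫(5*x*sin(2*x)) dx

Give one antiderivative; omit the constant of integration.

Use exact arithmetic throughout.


The answer is -5*x*cos(2*x)/2 + 5*sin(2*x)/4.
Step 1. Integrate ∫(5*x*sin(2*x)) dx by parts with u = x, dv = (5*sin(2*x)) dx, so v = -5*cos(2*x)/2: now -5*x*cos(2*x)/2 + ∫(5*cos(2*x)/2) dx.
Step 2. Evaluate the standard form: now -5*x*cos(2*x)/2 + 5*sin(2*x)/4.
Answer: -5*x*cos(2*x)/2 + 5*sin(2*x)/4.


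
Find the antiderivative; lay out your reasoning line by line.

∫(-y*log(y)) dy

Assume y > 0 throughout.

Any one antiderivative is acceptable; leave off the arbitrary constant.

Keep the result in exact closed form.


Step 1. Integrate ∫(-y*log(y)) dy by parts with u = log(y), dv = (-y) dy, so v = -y**2/2 [assuming y > 0]: now -y**2*log(y)/2 + ∫(y/2) dy.
Step 2. Evaluate the standard form: now -y**2*log(y)/2 + y**2/4.
Answer: -y**2*log(y)/2 + y**2/4.


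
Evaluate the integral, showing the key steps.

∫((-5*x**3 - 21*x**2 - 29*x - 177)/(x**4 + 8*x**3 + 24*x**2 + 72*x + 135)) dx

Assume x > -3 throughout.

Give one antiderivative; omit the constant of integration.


Step 1. Decompose ∫((-5*x**3 - 21*x**2 - 29*x - 177)/(x**4 + 8*x**3 + 24*x**2 + 72*x + 135)) dx by partial fractions, (-5*x**3 - 21*x**2 - 29*x - 177)/(x**4 + 8*x**3 + 24*x**2 + 72*x + 135) = 2/(x**2 + 9) - 1/(x + 5) - 4/(x + 3): now ∫(-4/(x + 3)) dx + ∫(-1/(x + 5)) dx + ∫(2/(x**2 + 9)) dx.
Step 2. Evaluate the standard form [assuming x > -3]: now -4*log(x + 3) + ∫(-1/(x + 5)) dx + ∫(2/(x**2 + 9)) dx.
Step 3. Evaluate the standard form [assuming x > -5]: now -4*log(x + 3) - log(x + 5) + ∫(2/(x**2 + 9)) dx.
Step 4. Evaluate the standard form: now -4*log(x + 3) - log(x + 5) + 2*atan(x/3)/3.
Answer: -4*log(x + 3) - log(x + 5) + 2*atan(x/3)/3.


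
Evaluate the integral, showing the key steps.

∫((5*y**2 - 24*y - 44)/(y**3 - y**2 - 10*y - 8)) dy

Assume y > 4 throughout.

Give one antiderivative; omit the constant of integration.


Step 1. Decompose ∫((5*y**2 - 24*y - 44)/(y**3 - y**2 - 10*y - 8)) dy by partial fractions, (5*y**2 - 24*y - 44)/(y**3 - y**2 - 10*y - 8) = 4/(y + 2) + 3/(y + 1) - 2/(y - 4): now ∫(-2/(y - 4)) dy + ∫(3/(y + 1)) dy + ∫(4/(y + 2)) dy.
Step 2. Evaluate the standard form [assuming y > -1]: now 3*log(y + 1) + ∫(-2/(y - 4)) dy + ∫(4/(y + 2)) dy.
Step 3. Evaluate the standard form [assuming y > 4]: now -2*log(y - 4) + 3*log(y + 1) + ∫(4/(y + 2)) dy.
Step 4. Evaluate the standard form [assuming y > -2]: now -2*log(y - 4) + 3*log(y + 1) + 4*log(y + 2).
Answer: -2*log(y - 4) + 3*log(y + 1) + 4*log(y + 2).


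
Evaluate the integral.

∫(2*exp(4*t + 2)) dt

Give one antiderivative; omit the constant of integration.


Answer: exp(4*t + 2)/2.


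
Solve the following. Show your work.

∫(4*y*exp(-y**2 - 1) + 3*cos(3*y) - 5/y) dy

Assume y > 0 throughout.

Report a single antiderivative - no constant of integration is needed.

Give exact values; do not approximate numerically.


Step 1. Rewrite: now ∫(-5/y) dy + ∫(4*y*exp(-y**2 - 1)) dy + ∫(3*cos(3*y)) dy.
Step 2. Evaluate the standard form: now sin(3*y) + ∫(-5/y) dy + ∫(4*y*exp(-y**2 - 1)) dy.
Step 3. Substitute u = y**2 + 1, turning ∫(4*y*exp(-y**2 - 1)) dy into ∫(2*exp(-u)) du: now sin(3*y) + ∫(-5/y) dy + ∫(2*exp(-u)) du.
Step 4. Evaluate the standard form: now sin(3*y) + ∫(-5/y) dy - 2*exp(-u).
Step 5. Substitute back u = y**2 + 1: now -2*exp(-y**2 - 1) + sin(3*y) + ∫(-5/y) dy.
Step 6. Evaluate the standard form [assuming y > 0]: now -2*exp(-y**2 - 1) - 5*log(y) + sin(3*y).
Answer: -2*exp(-y**2 - 1) - 5*log(y) + sin(3*y).


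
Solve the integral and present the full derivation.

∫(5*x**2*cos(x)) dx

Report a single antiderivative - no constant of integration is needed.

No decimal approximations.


Step 1. Integrate ∫(5*x**2*cos(x)) dx by parts with u = x**2, dv = (5*cos(x)) dx, so v = 5*sin(x): now 5*x**2*sin(x) + ∫(-10*x*sin(x)) dx.
Step 2. Integrate ∫(-10*x*sin(x)) dx by parts with u = x, dv = (-10*sin(x)) dx, so v = 10*cos(x): now 5*x**2*sin(x) + 10*x*cos(x) + ∫(-10*cos(x)) dx.
Step 3. Evaluate the standard form: now 5*x**2*sin(x) + 10*x*cos(x) - 10*sin(x).
Answer: 5*x**2*sin(x) + 10*x*cos(x) - 10*sin(x).


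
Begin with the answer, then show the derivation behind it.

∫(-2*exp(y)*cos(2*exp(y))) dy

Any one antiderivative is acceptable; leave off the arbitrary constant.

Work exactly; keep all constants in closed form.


The answer is -sin(2*exp(y)).
Step 1. Substitute u = exp(y), turning ∫(-2*exp(y)*cos(2*exp(y))) dy into ∫(-2*cos(2*u)) du: now ∫(-2*cos(2*u)) du.
Step 2. Evaluate the standard form: now -sin(2*u).
Step 3. Substitute back u = exp(y): now -sin(2*exp(y)).
Answer: -sin(2*exp(y)).


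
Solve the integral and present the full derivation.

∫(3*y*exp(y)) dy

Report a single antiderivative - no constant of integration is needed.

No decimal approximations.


Step 1. Integrate ∫(3*y*exp(y)) dy by parts with u = y, dv = (3*exp(y)) dy, so v = 3*exp(y): now 3*y*exp(y) + ∫(-3*exp(y)) dy.
Step 2. Evaluate the standard form: now 3*y*exp(y) - 3*exp(y).
Answer: 3*y*exp(y) - 3*exp(y).


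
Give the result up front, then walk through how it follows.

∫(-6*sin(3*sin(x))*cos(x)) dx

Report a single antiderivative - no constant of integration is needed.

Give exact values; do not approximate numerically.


The answer is 2*cos(3*sin(x)).
Step 1. Substitute u = sin(x), turning ∫(-6*sin(3*sin(x))*cos(x)) dx into ∫(-6*sin(3*u)) du: now ∫(-6*sin(3*u)) du.
Step 2. Evaluate the standard form: now 2*cos(3*u).
Step 3. Substitute back u = sin(x): now 2*cos(3*sin(x)).
Answer: 2*cos(3*sin(x)).


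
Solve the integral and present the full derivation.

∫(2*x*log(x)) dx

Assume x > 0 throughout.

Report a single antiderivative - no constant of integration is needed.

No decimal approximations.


Step 1. Integrate ∫(2*x*log(x)) dx by parts with u = log(x), dv = (2*x) dx, so v = x**2 [assuming x > 0]: now x**2*log(x) + ∫(-x) dx.
Step 2. Evaluate the standard form: now x**2*log(x) - x**2/2.
Answer: x**2*log(x) - x**2/2.


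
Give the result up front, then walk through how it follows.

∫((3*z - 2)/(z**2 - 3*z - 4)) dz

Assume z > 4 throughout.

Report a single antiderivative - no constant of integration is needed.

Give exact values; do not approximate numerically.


The answer is 2*log(z - 4) + log(z + 1).
Step 1. Decompose ∫((3*z - 2)/(z**2 - 3*z - 4)) dz by partial fractions, (3*z - 2)/(z**2 - 3*z - 4) = 1/(z + 1) + 2/(z - 4): now ∫(2/(z - 4)) dz + ∫(1/(z + 1)) dz.
Step 2. Evaluate the standard form [assuming z > -1]: now log(z + 1) + ∫(2/(z - 4)) dz.
Step 3. Evaluate the standard form [assuming z > 4]: now 2*log(z - 4) + log(z + 1).
Answer: 2*log(z - 4) + log(z + 1).


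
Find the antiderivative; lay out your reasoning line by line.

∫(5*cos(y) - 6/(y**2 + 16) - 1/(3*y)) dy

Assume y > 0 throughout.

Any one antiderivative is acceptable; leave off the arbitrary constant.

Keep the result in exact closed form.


Step 1. Rewrite: now ∫(-1/(3*y)) dy + ∫(-6/(y**2 + 16)) dy + ∫(5*cos(y)) dy.
Step 2. Evaluate the standard form: now -3*atan(y/4)/2 + ∫(-1/(3*y)) dy + ∫(5*cos(y)) dy.
Step 3. Evaluate the standard form: now 5*sin(y) - 3*atan(y/4)/2 + ∫(-1/(3*y)) dy.
Step 4. Evaluate the standard form [assuming y > 0]: now -log(y)/3 + 5*sin(y) - 3*atan(y/4)/2.
Answer: -log(y)/3 + 5*sin(y) - 3*atan(y/4)/2.


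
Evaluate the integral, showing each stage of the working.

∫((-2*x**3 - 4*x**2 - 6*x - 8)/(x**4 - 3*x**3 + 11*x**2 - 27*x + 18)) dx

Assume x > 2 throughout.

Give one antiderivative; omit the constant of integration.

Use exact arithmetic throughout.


Step 1. Decompose ∫((-2*x**3 - 4*x**2 - 6*x - 8)/(x**4 - 3*x**3 + 11*x**2 - 27*x + 18)) dx by partial fractions, (-2*x**3 - 4*x**2 - 6*x - 8)/(x**4 - 3*x**3 + 11*x**2 - 27*x + 18) = -4/(x**2 + 9) + 2/(x - 1) - 4/(x - 2): now ∫(-4/(x - 2)) dx + ∫(2/(x - 1)) dx + ∫(-4/(x**2 + 9)) dx.
Step 2. Evaluate the standard form [assuming x > 2]: now -4*log(x - 2) + ∫(2/(x - 1)) dx + ∫(-4/(x**2 + 9)) dx.
Step 3. Evaluate the standard form [assuming x > 1]: now -4*log(x - 2) + 2*log(x - 1) + ∫(-4/(x**2 + 9)) dx.
Step 4. Evaluate the standard form: now -4*log(x - 2) + 2*log(x - 1) - 4*atan(x/3)/3.
Answer: -4*log(x - 2) + 2*log(x - 1) - 4*atan(x/3)/3.


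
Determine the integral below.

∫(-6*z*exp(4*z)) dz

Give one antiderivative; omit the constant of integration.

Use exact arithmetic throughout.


Answer: -3*z*exp(4*z)/2 + 3*exp(4*z)/8.


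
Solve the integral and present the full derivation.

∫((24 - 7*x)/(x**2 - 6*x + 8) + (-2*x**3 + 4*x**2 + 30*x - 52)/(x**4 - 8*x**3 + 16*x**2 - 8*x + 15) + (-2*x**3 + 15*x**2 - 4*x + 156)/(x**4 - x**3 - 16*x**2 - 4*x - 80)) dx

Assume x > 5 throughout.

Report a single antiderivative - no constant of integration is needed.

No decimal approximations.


Step 1. Rewrite: now ∫((24 - 7*x)/(x**2 - 6*x + 8)) dx + ∫((-2*x**3 + 4*x**2 + 30*x - 52)/(x**4 - 8*x**3 + 16*x**2 - 8*x + 15)) dx + ∫((-2*x**3 + 15*x**2 - 4*x + 156)/(x**4 - x**3 - 16*x**2 - 4*x - 80)) dx.
Step 2. Decompose ∫((-2*x**3 + 4*x**2 + 30*x - 52)/(x**4 - 8*x**3 + 16*x**2 - 8*x + 15)) dx by partial fractions, (-2*x**3 + 4*x**2 + 30*x - 52)/(x**4 - 8*x**3 + 16*x**2 - 8*x + 15) = -4/(x**2 + 1) - 1/(x - 3) - 1/(x - 5): now ∫((24 - 7*x)/(x**2 - 6*x + 8)) dx + ∫((-2*x**3 + 15*x**2 - 4*x + 156)/(x**4 - x**3 - 16*x**2 - 4*x - 80)) dx + ∫(-1/(x - 5)) dx + ∫(-1/(x - 3)) dx + ∫(-4/(x**2 + 1)) dx.
Step 3. Evaluate the standard form [assuming x > 5]: now -log(x - 5) + ∫((24 - 7*x)/(x**2 - 6*x + 8)) dx + ∫((-2*x**3 + 15*x**2 - 4*x + 156)/(x**4 - x**3 - 16*x**2 - 4*x - 80)) dx + ∫(-1/(x - 3)) dx + ∫(-4/(x**2 + 1)) dx.
Step 4. Evaluate the standard form [assuming x > 3]: now -log(x - 5) - log(x - 3) + ∫((24 - 7*x)/(x**2 - 6*x + 8)) dx + ∫((-2*x**3 + 15*x**2 - 4*x + 156)/(x**4 - x**3 - 16*x**2 - 4*x - 80)) dx + ∫(-4/(x**2 + 1)) dx.
Step 5. Evaluate the standard form: now -log(x - 5) - log(x - 3) - 4*atan(x) + ∫((24 - 7*x)/(x**2 - 6*x + 8)) dx + ∫((-2*x**3 + 15*x**2 - 4*x + 156)/(x**4 - x**3 - 16*x**2 - 4*x - 80)) dx.
Step 6. Decompose ∫((-2*x**3 + 15*x**2 - 4*x + 156)/(x**4 - x**3 - 16*x**2 - 4*x - 80)) dx by partial fractions, (-2*x**3 + 15*x**2 - 4*x + 156)/(x**4 - x**3 - 16*x**2 - 4*x - 80) = -4/(x**2 + 4) - 3/(x + 4) + 1/(x - 5): now -log(x - 5) - log(x - 3) - 4*atan(x) + ∫((24 - 7*x)/(x**2 - 6*x + 8)) dx + ∫(1/(x - 5)) dx + ∫(-3/(x + 4)) dx + ∫(-4/(x**2 + 4)) dx.
Step 7. Evaluate the standard form [assuming x > 5]: now -log(x - 3) - 4*atan(x) + ∫((24 - 7*x)/(x**2 - 6*x + 8)) dx + ∫(-3/(x + 4)) dx + ∫(-4/(x**2 + 4)) dx.
Step 8. Evaluate the standard form [assuming x > -4]: now -log(x - 3) - 3*log(x + 4) - 4*atan(x) + ∫((24 - 7*x)/(x**2 - 6*x + 8)) dx + ∫(-4/(x**2 + 4)) dx.
Step 9. Evaluate the standard form: now -log(x - 3) - 3*log(x + 4) - 2*atan(x/2) - 4*atan(x) + ∫((24 - 7*x)/(x**2 - 6*x + 8)) dx.
Step 10. Decompose ∫((24 - 7*x)/(x**2 - 6*x + 8)) dx by partial fractions, (24 - 7*x)/(x**2 - 6*x + 8) = -5/(x - 2) - 2/(x - 4): now -log(x - 3) - 3*log(x + 4) - 2*atan(x/2) - 4*atan(x) + ∫(-2/(x - 4)) dx + ∫(-5/(x - 2)) dx.
Step 11. Evaluate the standard form [assuming x > 2]: now -log(x - 3) - 5*log(x - 2) - 3*log(x + 4) - 2*atan(x/2) - 4*atan(x) + ∫(-2/(x - 4)) dx.
Step 12. Evaluate the standard form [assuming x > 4]: now -2*log(x - 4) - log(x - 3) - 5*log(x - 2) - 3*log(x + 4) - 2*atan(x/2) - 4*atan(x).
Answer: -2*log(x - 4) - log(x - 3) - 5*log(x - 2) - 3*log(x + 4) - 2*atan(x/2) - 4*atan(x).


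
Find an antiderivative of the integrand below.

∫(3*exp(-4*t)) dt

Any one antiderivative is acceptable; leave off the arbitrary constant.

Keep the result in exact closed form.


Answer: -3*exp(-4*t)/4.


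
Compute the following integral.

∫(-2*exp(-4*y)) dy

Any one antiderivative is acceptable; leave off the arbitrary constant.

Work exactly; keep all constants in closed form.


Answer: exp(-4*y)/2.


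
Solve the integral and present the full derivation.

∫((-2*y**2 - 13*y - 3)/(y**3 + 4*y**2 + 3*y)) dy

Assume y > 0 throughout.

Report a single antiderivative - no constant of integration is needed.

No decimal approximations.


Step 1. Decompose ∫((-2*y**2 - 13*y - 3)/(y**3 + 4*y**2 + 3*y)) dy by partial fractions, (-2*y**2 - 13*y - 3)/(y**3 + 4*y**2 + 3*y) = 3/(y + 3) - 4/(y + 1) - 1/y: now ∫(-1/y) dy + ∫(-4/(y + 1)) dy + ∫(3/(y + 3)) dy.
Step 2. Evaluate the standard form [assuming y > -3]: now 3*log(y + 3) + ∫(-1/y) dy + ∫(-4/(y + 1)) dy.
Step 3. Evaluate the standard form [assuming y > 0]: now -log(y) + 3*log(y + 3) + ∫(-4/(y + 1)) dy.
Step 4. Evaluate the standard form [assuming y > -1]: now -log(y) - 4*log(y + 1) + 3*log(y + 3).
Answer: -log(y) - 4*log(y + 1) + 3*log(y + 3).


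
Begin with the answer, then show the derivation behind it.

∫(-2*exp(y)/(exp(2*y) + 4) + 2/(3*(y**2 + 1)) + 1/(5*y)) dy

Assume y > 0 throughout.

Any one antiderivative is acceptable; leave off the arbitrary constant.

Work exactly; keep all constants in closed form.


The answer is log(y)/5 + 2*atan(y)/3 - atan(exp(y)/2).
Step 1. Rewrite: now ∫(1/(5*y)) dy + ∫(-2*exp(y)/(exp(2*y) + 4)) dy + ∫(2/(3*(y**2 + 1))) dy.
Step 2. Evaluate the standard form: now 2*atan(y)/3 + ∫(1/(5*y)) dy + ∫(-2*exp(y)/(exp(2*y) + 4)) dy.
Step 3. Evaluate the standard form [assuming y > 0]: now log(y)/5 + 2*atan(y)/3 + ∫(-2*exp(y)/(exp(2*y) + 4)) dy.
Step 4. Substitute u = exp(y), turning ∫(-2*exp(y)/(exp(2*y) + 4)) dy into ∫(-2/(u**2 + 4)) du: now log(y)/5 + 2*atan(y)/3 + ∫(-2/(u**2 + 4)) du.
Step 5. Evaluate the standard form: now log(y)/5 - atan(u/2) + 2*atan(y)/3.
Step 6. Substitute back u = exp(y): now log(y)/5 + 2*atan(y)/3 - atan(exp(y)/2).
Answer: log(y)/5 + 2*atan(y)/3 - atan(exp(y)/2).


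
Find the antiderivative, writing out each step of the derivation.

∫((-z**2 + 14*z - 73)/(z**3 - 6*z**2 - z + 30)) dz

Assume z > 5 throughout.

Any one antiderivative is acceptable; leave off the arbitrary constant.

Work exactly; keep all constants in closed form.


Step 1. Decompose ∫((-z**2 + 14*z - 73)/(z**3 - 6*z**2 - z + 30)) dz by partial fractions, (-z**2 + 14*z - 73)/(z**3 - 6*z**2 - z + 30) = -3/(z + 2) + 4/(z - 3) - 2/(z - 5): now ∫(-2/(z - 5)) dz + ∫(4/(z - 3)) dz + ∫(-3/(z + 2)) dz.
Step 2. Evaluate the standard form [assuming z > 3]: now 4*log(z - 3) + ∫(-2/(z - 5)) dz + ∫(-3/(z + 2)) dz.
Step 3. Evaluate the standard form [assuming z > 5]: now -2*log(z - 5) + 4*log(z - 3) + ∫(-3/(z + 2)) dz.
Step 4. Evaluate the standard form [assuming z > -2]: now -2*log(z - 5) + 4*log(z - 3) - 3*log(z + 2).
Answer: -2*log(z - 5) + 4*log(z - 3) - 3*log(z + 2).


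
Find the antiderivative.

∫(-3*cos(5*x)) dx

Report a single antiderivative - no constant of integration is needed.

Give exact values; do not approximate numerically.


Answer: -3*sin(5*x)/5.


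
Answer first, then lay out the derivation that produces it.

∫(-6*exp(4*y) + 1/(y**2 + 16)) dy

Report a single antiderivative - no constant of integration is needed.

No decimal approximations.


The answer is -3*exp(4*y)/2 + atan(y/4)/4.
Step 1. Rewrite: now ∫(1/(y**2 + 16)) dy + ∫(-6*exp(4*y)) dy.
Step 2. Evaluate the standard form: now atan(y/4)/4 + ∫(-6*exp(4*y)) dy.
Step 3. Evaluate the standard form: now -3*exp(4*y)/2 + atan(y/4)/4.
Answer: -3*exp(4*y)/2 + atan(y/4)/4.


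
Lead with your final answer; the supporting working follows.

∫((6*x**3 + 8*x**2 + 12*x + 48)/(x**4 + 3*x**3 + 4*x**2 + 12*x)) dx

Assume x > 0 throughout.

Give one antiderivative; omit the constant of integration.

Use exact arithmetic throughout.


The answer is 4*log(x) + 2*log(x + 3) - 2*atan(x/2).
Step 1. Decompose ∫((6*x**3 + 8*x**2 + 12*x + 48)/(x**4 + 3*x**3 + 4*x**2 + 12*x)) dx by partial fractions, (6*x**3 + 8*x**2 + 12*x + 48)/(x**4 + 3*x**3 + 4*x**2 + 12*x) = -4/(x**2 + 4) + 2/(x + 3) + 4/x: now ∫(4/x) dx + ∫(2/(x + 3)) dx + ∫(-4/(x**2 + 4)) dx.
Step 2. Evaluate the standard form [assuming x > -3]: now 2*log(x + 3) + ∫(4/x) dx + ∫(-4/(x**2 + 4)) dx.
Step 3. Evaluate the standard form [assuming x > 0]: now 4*log(x) + 2*log(x + 3) + ∫(-4/(x**2 + 4)) dx.
Step 4. Evaluate the standard form: now 4*log(x) + 2*log(x + 3) - 2*atan(x/2).
Answer: 4*log(x) + 2*log(x + 3) - 2*atan(x/2).


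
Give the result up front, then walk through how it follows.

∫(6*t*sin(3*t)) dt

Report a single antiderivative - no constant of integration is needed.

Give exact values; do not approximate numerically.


The answer is -2*t*cos(3*t) + 2*sin(3*t)/3.
Step 1. Integrate ∫(6*t*sin(3*t)) dt by parts with u = t, dv = (6*sin(3*t)) dt, so v = -2*cos(3*t): now -2*t*cos(3*t) + ∫(2*cos(3*t)) dt.
Step 2. Evaluate the standard form: now -2*t*cos(3*t) + 2*sin(3*t)/3.
Answer: -2*t*cos(3*t) + 2*sin(3*t)/3.


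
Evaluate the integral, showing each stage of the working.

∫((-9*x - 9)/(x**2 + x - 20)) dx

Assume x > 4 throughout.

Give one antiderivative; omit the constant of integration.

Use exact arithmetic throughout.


Step 1. Decompose ∫((-9*x - 9)/(x**2 + x - 20)) dx by partial fractions, (-9*x - 9)/(x**2 + x - 20) = -4/(x + 5) - 5/(x - 4): now ∫(-5/(x - 4)) dx + ∫(-4/(x + 5)) dx.
Step 2. Evaluate the standard form [assuming x > 4]: now -5*log(x - 4) + ∫(-4/(x + 5)) dx.
Step 3. Evaluate the standard form [assuming x > -5]: now -5*log(x - 4) - 4*log(x + 5).
Answer: -5*log(x - 4) - 4*log(x + 5).


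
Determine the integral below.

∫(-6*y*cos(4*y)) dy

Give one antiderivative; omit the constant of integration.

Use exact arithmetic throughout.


Answer: -3*y*sin(4*y)/2 - 3*cos(4*y)/8.


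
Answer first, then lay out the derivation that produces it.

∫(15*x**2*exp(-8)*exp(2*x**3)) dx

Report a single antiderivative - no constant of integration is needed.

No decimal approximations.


The answer is 5*exp(2*x**3 - 8)/2.
Step 1. Substitute u = x**3 - 4, turning ∫(15*x**2*exp(-8)*exp(2*x**3)) dx into ∫(5*exp(2*u)) du: now ∫(5*exp(2*u)) du.
Step 2. Evaluate the standard form: now 5*exp(2*u)/2.
Step 3. Substitute back u = x**3 - 4: now 5*exp(2*x**3 - 8)/2.
Answer: 5*exp(2*x**3 - 8)/2.


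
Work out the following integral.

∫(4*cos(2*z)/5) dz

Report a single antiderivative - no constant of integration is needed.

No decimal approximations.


Answer: 2*sin(2*z)/5.


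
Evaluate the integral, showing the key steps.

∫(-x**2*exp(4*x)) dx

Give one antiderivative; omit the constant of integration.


Step 1. Integrate ∫(-x**2*exp(4*x)) dx by parts with u = x**2, dv = (-exp(4*x)) dx, so v = -exp(4*x)/4: now -x**2*exp(4*x)/4 + ∫(x*exp(4*x)/2) dx.
Step 2. Integrate ∫(x*exp(4*x)/2) dx by parts with u = x, dv = (exp(4*x)/2) dx, so v = exp(4*x)/8: now -x**2*exp(4*x)/4 + x*exp(4*x)/8 + ∫(-exp(4*x)/8) dx.
Step 3. Evaluate the standard form: now -x**2*exp(4*x)/4 + x*exp(4*x)/8 - exp(4*x)/32.
Answer: -x**2*exp(4*x)/4 + x*exp(4*x)/8 - exp(4*x)/32.


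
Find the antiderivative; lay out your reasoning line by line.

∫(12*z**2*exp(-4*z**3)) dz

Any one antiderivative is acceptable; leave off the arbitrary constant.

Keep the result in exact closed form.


Step 1. Substitute u = z**3, turning ∫(12*z**2*exp(-4*z**3)) dz into ∫(4*exp(-4*u)) du: now ∫(4*exp(-4*u)) du.
Step 2. Evaluate the standard form: now -exp(-4*u).
Step 3. Substitute back u = z**3: now -exp(-4*z**3).
Answer: -exp(-4*z**3).


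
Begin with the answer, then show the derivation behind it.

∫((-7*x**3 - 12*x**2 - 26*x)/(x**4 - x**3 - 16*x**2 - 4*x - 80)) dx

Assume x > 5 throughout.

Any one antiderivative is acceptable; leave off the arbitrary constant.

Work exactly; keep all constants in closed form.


The answer is -5*log(x - 5) - 2*log(x + 4) - atan(x/2).
Step 1. Decompose ∫((-7*x**3 - 12*x**2 - 26*x)/(x**4 - x**3 - 16*x**2 - 4*x - 80)) dx by partial fractions, (-7*x**3 - 12*x**2 - 26*x)/(x**4 - x**3 - 16*x**2 - 4*x - 80) = -2/(x**2 + 4) - 2/(x + 4) - 5/(x - 5): now ∫(-5/(x - 5)) dx + ∫(-2/(x + 4)) dx + ∫(-2/(x**2 + 4)) dx.
Step 2. Evaluate the standard form [assuming x > -4]: now -2*log(x + 4) + ∫(-5/(x - 5)) dx + ∫(-2/(x**2 + 4)) dx.
Step 3. Evaluate the standard form [assuming x > 5]: now -5*log(x - 5) - 2*log(x + 4) + ∫(-2/(x**2 + 4)) dx.
Step 4. Evaluate the standard form: now -5*log(x - 5) - 2*log(x + 4) - atan(x/2).
Answer: -5*log(x - 5) - 2*log(x + 4) - atan(x/2).


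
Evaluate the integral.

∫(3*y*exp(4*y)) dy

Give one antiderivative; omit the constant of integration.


Answer: 3*y*exp(4*y)/4 - 3*exp(4*y)/16.


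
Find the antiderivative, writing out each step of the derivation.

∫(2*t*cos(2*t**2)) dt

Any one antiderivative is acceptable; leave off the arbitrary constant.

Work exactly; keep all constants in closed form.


Step 1. Substitute u = t**2, turning ∫(2*t*cos(2*t**2)) dt into ∫(cos(2*u)) du: now ∫(cos(2*u)) du.
Step 2. Evaluate the standard form: now sin(2*u)/2.
Step 3. Substitute back u = t**2: now sin(2*t**2)/2.
Answer: sin(2*t**2)/2.


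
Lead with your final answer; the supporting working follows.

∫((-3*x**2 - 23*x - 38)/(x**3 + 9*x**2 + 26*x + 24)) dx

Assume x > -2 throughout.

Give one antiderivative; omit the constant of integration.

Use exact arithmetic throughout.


The answer is -2*log(x + 2) - 4*log(x + 3) + 3*log(x + 4).
Step 1. Decompose ∫((-3*x**2 - 23*x - 38)/(x**3 + 9*x**2 + 26*x + 24)) dx by partial fractions, (-3*x**2 - 23*x - 38)/(x**3 + 9*x**2 + 26*x + 24) = 3/(x + 4) - 4/(x + 3) - 2/(x + 2): now ∫(-2/(x + 2)) dx + ∫(-4/(x + 3)) dx + ∫(3/(x + 4)) dx.
Step 2. Evaluate the standard form [assuming x > -2]: now -2*log(x + 2) + ∫(-4/(x + 3)) dx + ∫(3/(x + 4)) dx.
Step 3. Evaluate the standard form [assuming x > -3]: now -2*log(x + 2) - 4*log(x + 3) + ∫(3/(x + 4)) dx.
Step 4. Evaluate the standard form [assuming x > -4]: now -2*log(x + 2) - 4*log(x + 3) + 3*log(x + 4).
Answer: -2*log(x + 2) - 4*log(x + 3) + 3*log(x + 4).


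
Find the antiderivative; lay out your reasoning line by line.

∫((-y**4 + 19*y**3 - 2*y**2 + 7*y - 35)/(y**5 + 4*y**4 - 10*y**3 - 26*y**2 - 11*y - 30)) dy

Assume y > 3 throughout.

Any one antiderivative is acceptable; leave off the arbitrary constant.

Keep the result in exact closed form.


Step 1. Decompose ∫((-y**4 + 19*y**3 - 2*y**2 + 7*y - 35)/(y**5 + 4*y**4 - 10*y**3 - 26*y**2 - 11*y - 30)) dy by partial fractions, (-y**4 + 19*y**3 - 2*y**2 + 7*y - 35)/(y**5 + 4*y**4 - 10*y**3 - 26*y**2 - 11*y - 30) = 1/(y**2 + 1) - 5/(y + 5) + 3/(y + 2) + 1/(y - 3): now ∫(1/(y - 3)) dy + ∫(3/(y + 2)) dy + ∫(-5/(y + 5)) dy + ∫(1/(y**2 + 1)) dy.
Step 2. Evaluate the standard form [assuming y > -2]: now 3*log(y + 2) + ∫(1/(y - 3)) dy + ∫(-5/(y + 5)) dy + ∫(1/(y**2 + 1)) dy.
Step 3. Evaluate the standard form [assuming y > 3]: now log(y - 3) + 3*log(y + 2) + ∫(-5/(y + 5)) dy + ∫(1/(y**2 + 1)) dy.
Step 4. Evaluate the standard form [assuming y > -5]: now log(y - 3) + 3*log(y + 2) - 5*log(y + 5) + ∫(1/(y**2 + 1)) dy.
Step 5. Evaluate the standard form: now log(y - 3) + 3*log(y + 2) - 5*log(y + 5) + atan(y).
Answer: log(y - 3) + 3*log(y + 2) - 5*log(y + 5) + atan(y).


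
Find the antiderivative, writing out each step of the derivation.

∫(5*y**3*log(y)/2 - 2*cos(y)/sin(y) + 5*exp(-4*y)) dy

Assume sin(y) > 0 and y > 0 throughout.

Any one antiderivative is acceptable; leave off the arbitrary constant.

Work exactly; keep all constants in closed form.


Step 1. Rewrite: now ∫(5*y**3*log(y)/2) dy + ∫(-2*cos(y)/sin(y)) dy + ∫(5*exp(-4*y)) dy.
Step 2. Integrate ∫(5*y**3*log(y)/2) dy by parts with u = log(y), dv = (5*y**3/2) dy, so v = 5*y**4/8 [assuming y > 0]: now 5*y**4*log(y)/8 + ∫(-5*y**3/8) dy + ∫(-2*cos(y)/sin(y)) dy + ∫(5*exp(-4*y)) dy.
Step 3. Evaluate the standard form: now 5*y**4*log(y)/8 - 5*y**4/32 + ∫(-2*cos(y)/sin(y)) dy + ∫(5*exp(-4*y)) dy.
Step 4. Substitute u = sin(y), turning ∫(-2*cos(y)/sin(y)) dy into ∫(-2/u) du: now 5*y**4*log(y)/8 - 5*y**4/32 + ∫(-2/u) du + ∫(5*exp(-4*y)) dy.
Step 5. Evaluate the standard form [assuming u > 0]: now 5*y**4*log(y)/8 - 5*y**4/32 - 2*log(u) + ∫(5*exp(-4*y)) dy.
Step 6. Substitute back u = sin(y): now 5*y**4*log(y)/8 - 5*y**4/32 - 2*log(sin(y)) + ∫(5*exp(-4*y)) dy.
Step 7. Evaluate the standard form: now 5*y**4*log(y)/8 - 5*y**4/32 - 2*log(sin(y)) - 5*exp(-4*y)/4.
Answer: 5*y**4*log(y)/8 - 5*y**4/32 - 2*log(sin(y)) - 5*exp(-4*y)/4.


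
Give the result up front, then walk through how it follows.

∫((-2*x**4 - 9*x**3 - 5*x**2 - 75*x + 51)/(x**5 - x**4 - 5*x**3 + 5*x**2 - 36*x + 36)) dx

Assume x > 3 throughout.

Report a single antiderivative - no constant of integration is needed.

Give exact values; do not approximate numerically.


The answer is -4*log(x - 3) + log(x - 1) + log(x + 3) + 3*atan(x/2)/2.
Step 1. Decompose ∫((-2*x**4 - 9*x**3 - 5*x**2 - 75*x + 51)/(x**5 - x**4 - 5*x**3 + 5*x**2 - 36*x + 36)) dx by partial fractions, (-2*x**4 - 9*x**3 - 5*x**2 - 75*x + 51)/(x**5 - x**4 - 5*x**3 + 5*x**2 - 36*x + 36) = 3/(x**2 + 4) + 1/(x + 3) + 1/(x - 1) - 4/(x - 3): now ∫(-4/(x - 3)) dx + ∫(1/(x - 1)) dx + ∫(1/(x + 3)) dx + ∫(3/(x**2 + 4)) dx.
Step 2. Evaluate the standard form [assuming x > -3]: now log(x + 3) + ∫(-4/(x - 3)) dx + ∫(1/(x - 1)) dx + ∫(3/(x**2 + 4)) dx.
Step 3. Evaluate the standard form [assuming x > 3]: now -4*log(x - 3) + log(x + 3) + ∫(1/(x - 1)) dx + ∫(3/(x**2 + 4)) dx.
Step 4. Evaluate the standard form [assuming x > 1]: now -4*log(x - 3) + log(x - 1) + log(x + 3) + ∫(3/(x**2 + 4)) dx.
Step 5. Evaluate the standard form: now -4*log(x - 3) + log(x - 1) + log(x + 3) + 3*atan(x/2)/2.
Answer: -4*log(x - 3) + log(x - 1) + log(x + 3) + 3*atan(x/2)/2.
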